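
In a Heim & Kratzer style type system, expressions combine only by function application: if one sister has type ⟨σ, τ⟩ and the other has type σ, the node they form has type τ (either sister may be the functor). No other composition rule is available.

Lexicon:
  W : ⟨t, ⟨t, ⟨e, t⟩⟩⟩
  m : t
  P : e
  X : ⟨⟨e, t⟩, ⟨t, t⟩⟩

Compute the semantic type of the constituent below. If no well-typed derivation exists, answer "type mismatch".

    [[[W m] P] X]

type mismatch

[W m]: W is ⟨t, ⟨t, ⟨e, t⟩⟩⟩, m is t; result ⟨t, ⟨e, t⟩⟩.
[[W m] P]: ⟨t, ⟨e, t⟩⟩ and e cannot combine by function application — type clash.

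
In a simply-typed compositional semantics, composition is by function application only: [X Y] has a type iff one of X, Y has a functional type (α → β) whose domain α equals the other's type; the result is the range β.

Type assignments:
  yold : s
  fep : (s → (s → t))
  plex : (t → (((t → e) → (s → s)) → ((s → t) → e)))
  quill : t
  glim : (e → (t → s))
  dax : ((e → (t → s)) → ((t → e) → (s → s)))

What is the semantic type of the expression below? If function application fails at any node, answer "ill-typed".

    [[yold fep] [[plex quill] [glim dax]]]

e

At [yold fep], fep : (s → (s → t)) takes yold : s, giving (s → t).
At [plex quill], plex : (t → (((t → e) → (s → s)) → ((s → t) → e))) takes quill : t, giving (((t → e) → (s → s)) → ((s → t) → e)).
At [glim dax], dax : ((e → (t → s)) → ((t → e) → (s → s))) takes glim : (e → (t → s)), giving ((t → e) → (s → s)).
At [[plex quill] [glim dax]], [plex quill] : (((t → e) → (s → s)) → ((s → t) → e)) takes [glim dax] : ((t → e) → (s → s)), giving ((s → t) → e).
At [[yold fep] [[plex quill] [glim dax]]], [[plex quill] [glim dax]] : ((s → t) → e) takes [yold fep] : (s → t), giving e.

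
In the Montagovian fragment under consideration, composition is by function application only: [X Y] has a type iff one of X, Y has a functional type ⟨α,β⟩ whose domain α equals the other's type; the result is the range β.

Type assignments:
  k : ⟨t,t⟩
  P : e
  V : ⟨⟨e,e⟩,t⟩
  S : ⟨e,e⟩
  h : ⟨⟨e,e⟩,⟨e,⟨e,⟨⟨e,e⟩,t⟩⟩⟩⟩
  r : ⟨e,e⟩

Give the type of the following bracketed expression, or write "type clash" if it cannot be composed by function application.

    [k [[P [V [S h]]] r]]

[S h] — h of type ⟨⟨e,e⟩,⟨e,⟨e,⟨⟨e,e⟩,t⟩⟩⟩⟩ combines with S of type ⟨e,e⟩: type ⟨e,⟨e,⟨⟨e,e⟩,t⟩⟩⟩.
[V [S h]]: ⟨⟨e,e⟩,t⟩ and ⟨e,⟨e,⟨⟨e,e⟩,t⟩⟩⟩ cannot combine by function application — type clash.

type clash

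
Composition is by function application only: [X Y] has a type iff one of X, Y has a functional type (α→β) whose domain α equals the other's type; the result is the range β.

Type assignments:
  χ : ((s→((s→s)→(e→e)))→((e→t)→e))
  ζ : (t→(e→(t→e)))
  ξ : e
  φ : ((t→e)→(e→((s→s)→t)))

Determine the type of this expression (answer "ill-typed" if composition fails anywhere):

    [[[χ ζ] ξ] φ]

[χ ζ]: ((s→((s→s)→(e→e)))→((e→t)→e)) with (t→(e→(t→e))) — neither is a function whose domain matches the other; composition fails here.

ill-typed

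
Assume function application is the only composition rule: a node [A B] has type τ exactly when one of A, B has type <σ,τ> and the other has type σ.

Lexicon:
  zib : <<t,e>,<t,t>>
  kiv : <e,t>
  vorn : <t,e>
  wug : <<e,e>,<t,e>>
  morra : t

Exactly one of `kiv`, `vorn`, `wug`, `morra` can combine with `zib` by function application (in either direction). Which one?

kiv : <e,t> — does not combine with zib.
vorn — combines: zib : <<t,e>,<t,t>> takes vorn : <t,e> as argument, giving <t,t>.
wug : <<e,e>,<t,e>> — does not combine with zib.
morra : t — does not combine with zib.

vorn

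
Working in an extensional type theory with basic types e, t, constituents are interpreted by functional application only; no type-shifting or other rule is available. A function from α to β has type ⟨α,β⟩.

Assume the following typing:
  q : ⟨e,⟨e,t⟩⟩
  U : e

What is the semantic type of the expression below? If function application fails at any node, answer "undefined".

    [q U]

⟨e,t⟩

[q U] — q of type ⟨e,⟨e,t⟩⟩ combines with U of type e: type ⟨e,t⟩.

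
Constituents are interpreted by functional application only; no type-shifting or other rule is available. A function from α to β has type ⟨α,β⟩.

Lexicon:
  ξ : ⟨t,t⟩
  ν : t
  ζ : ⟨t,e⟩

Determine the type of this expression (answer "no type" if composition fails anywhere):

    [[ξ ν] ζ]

e

[ξ ν]: ⟨t,t⟩ applied to t yields t.
[[ξ ν] ζ]: ⟨t,e⟩ applied to t yields e.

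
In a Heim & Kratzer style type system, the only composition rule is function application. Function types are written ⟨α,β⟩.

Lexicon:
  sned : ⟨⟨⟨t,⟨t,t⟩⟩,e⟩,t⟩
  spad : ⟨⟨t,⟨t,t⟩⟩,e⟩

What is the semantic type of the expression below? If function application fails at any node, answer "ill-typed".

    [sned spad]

[sned spad]: ⟨⟨⟨t,⟨t,t⟩⟩,e⟩,t⟩ applied to ⟨⟨t,⟨t,t⟩⟩,e⟩ yields t.

t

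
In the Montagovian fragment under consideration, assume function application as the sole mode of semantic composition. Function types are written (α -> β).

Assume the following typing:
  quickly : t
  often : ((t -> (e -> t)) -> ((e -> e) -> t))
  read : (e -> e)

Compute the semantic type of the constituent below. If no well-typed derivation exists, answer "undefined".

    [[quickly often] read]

undefined

[quickly often]: t and ((t -> (e -> t)) -> ((e -> e) -> t)) cannot combine by function application — type clash.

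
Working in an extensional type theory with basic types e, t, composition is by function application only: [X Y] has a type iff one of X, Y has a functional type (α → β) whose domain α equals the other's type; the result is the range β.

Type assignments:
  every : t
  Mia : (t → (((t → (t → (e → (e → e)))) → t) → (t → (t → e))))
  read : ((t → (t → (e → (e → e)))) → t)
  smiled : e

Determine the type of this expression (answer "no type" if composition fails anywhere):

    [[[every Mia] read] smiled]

At [every Mia], Mia : (t → (((t → (t → (e → (e → e)))) → t) → (t → (t → e)))) takes every : t, giving (((t → (t → (e → (e → e)))) → t) → (t → (t → e))).
At [[every Mia] read], [every Mia] : (((t → (t → (e → (e → e)))) → t) → (t → (t → e))) takes read : ((t → (t → (e → (e → e)))) → t), giving (t → (t → e)).
[[[every Mia] read] smiled]: (t → (t → e)) and e cannot combine by function application — type clash.

no type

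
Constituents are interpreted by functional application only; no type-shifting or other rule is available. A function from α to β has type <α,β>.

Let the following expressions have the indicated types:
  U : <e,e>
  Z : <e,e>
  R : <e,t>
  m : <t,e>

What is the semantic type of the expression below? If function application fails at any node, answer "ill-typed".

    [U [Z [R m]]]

At [R m]: neither <e,t> nor <t,e> can take the other as argument; the node is ill-typed.

ill-typed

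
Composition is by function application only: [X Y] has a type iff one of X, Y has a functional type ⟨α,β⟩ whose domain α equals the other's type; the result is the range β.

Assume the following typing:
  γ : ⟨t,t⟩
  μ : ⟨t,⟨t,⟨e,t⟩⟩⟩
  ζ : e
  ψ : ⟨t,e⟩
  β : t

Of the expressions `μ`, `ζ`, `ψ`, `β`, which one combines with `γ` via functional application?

μ : ⟨t,⟨t,⟨e,t⟩⟩⟩ — neither side's domain matches the other.
ζ : e — neither side's domain matches the other.
ψ : ⟨t,e⟩ — neither side's domain matches the other.
β — combines: γ : ⟨t,t⟩ takes β : t as argument, giving t.

β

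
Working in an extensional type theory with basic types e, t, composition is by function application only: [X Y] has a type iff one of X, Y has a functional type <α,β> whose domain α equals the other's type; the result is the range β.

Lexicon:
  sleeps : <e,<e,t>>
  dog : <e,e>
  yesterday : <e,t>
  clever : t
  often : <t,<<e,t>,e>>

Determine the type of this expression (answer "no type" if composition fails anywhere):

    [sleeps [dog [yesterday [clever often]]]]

[clever often] — often of type <t,<<e,t>,e>> combines with clever of type t: type <<e,t>,e>.
[yesterday [clever often]] — [clever often] of type <<e,t>,e> combines with yesterday of type <e,t>: type e.
[dog [yesterday [clever often]]] — dog of type <e,e> combines with [yesterday [clever often]] of type e: type e.
[sleeps [dog [yesterday [clever often]]]] — sleeps of type <e,<e,t>> combines with [dog [yesterday [clever often]]] of type e: type <e,t>.

<e,t>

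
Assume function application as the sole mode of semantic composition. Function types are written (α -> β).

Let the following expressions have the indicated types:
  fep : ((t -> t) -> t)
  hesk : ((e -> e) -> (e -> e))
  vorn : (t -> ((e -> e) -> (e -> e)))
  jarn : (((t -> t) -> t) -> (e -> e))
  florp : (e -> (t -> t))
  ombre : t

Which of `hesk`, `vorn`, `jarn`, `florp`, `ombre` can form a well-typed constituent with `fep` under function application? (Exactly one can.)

jarn

hesk : ((e -> e) -> (e -> e)) — does not combine with fep.
vorn : (t -> ((e -> e) -> (e -> e))) — does not combine with fep.
jarn — combines: jarn : (((t -> t) -> t) -> (e -> e)) takes fep : ((t -> t) -> t) as argument, giving (e -> e).
florp : (e -> (t -> t)) — does not combine with fep.
ombre : t — does not combine with fep.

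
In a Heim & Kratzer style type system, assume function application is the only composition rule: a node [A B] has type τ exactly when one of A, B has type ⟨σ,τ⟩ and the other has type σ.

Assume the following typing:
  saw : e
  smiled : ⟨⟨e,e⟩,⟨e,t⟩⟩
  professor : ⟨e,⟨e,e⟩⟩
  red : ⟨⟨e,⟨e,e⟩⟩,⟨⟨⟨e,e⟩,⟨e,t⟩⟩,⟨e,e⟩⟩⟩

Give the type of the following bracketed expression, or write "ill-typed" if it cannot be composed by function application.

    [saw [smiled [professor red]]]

[professor red] — red of type ⟨⟨e,⟨e,e⟩⟩,⟨⟨⟨e,e⟩,⟨e,t⟩⟩,⟨e,e⟩⟩⟩ combines with professor of type ⟨e,⟨e,e⟩⟩: type ⟨⟨⟨e,e⟩,⟨e,t⟩⟩,⟨e,e⟩⟩.
[smiled [professor red]] — [professor red] of type ⟨⟨⟨e,e⟩,⟨e,t⟩⟩,⟨e,e⟩⟩ combines with smiled of type ⟨⟨e,e⟩,⟨e,t⟩⟩: type ⟨e,e⟩.
[saw [smiled [professor red]]] — [smiled [professor red]] of type ⟨e,e⟩ combines with saw of type e: type e.

e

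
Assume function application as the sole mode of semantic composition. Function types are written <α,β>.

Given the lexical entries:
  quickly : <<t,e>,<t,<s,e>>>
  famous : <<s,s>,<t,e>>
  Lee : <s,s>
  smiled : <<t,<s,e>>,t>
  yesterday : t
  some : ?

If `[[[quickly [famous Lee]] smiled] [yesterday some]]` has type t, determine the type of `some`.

For [[[quickly [famous Lee]] smiled] [yesterday some]] to have type t with [[quickly [famous Lee]] smiled] of type t, [yesterday some] must be the function: [yesterday some] : <t,t>.
For [yesterday some] to have type <t,t> with yesterday of type t, some must be the function: some : <t,<t,t>>.

<t,<t,t>>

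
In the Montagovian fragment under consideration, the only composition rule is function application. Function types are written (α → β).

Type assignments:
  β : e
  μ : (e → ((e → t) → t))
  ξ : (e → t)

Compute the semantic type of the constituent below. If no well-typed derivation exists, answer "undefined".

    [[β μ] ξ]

t

[β μ]: μ is (e → ((e → t) → t)), β is e; result ((e → t) → t).
[[β μ] ξ]: [β μ] is ((e → t) → t), ξ is (e → t); result t.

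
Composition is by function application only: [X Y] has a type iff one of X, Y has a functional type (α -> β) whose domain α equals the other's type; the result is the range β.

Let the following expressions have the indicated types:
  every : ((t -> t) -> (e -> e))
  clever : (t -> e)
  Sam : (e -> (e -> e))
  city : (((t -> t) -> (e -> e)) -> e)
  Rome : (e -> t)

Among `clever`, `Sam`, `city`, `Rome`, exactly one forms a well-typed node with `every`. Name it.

city

clever : (t -> e) — no; every wants (t -> t), and clever wants t.
Sam : (e -> (e -> e)) — no; every wants (t -> t), and Sam wants e.
city — combines: city : (((t -> t) -> (e -> e)) -> e) takes every : ((t -> t) -> (e -> e)) as argument, giving e.
Rome : (e -> t) — no; every wants (t -> t), and Rome wants e.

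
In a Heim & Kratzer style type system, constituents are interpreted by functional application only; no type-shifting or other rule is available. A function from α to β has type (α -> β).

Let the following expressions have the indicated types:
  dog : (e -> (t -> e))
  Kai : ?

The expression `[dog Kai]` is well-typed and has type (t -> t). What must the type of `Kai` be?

((e -> (t -> e)) -> (t -> t))

At [dog Kai] (required: (t -> t)): dog is (e -> (t -> e)), which is not a function with range (t -> t); hence Kai is the functor — type ((e -> (t -> e)) -> (t -> t)).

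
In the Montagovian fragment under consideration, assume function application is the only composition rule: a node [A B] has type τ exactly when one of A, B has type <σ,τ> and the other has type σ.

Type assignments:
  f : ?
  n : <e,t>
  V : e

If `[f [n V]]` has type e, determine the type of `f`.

<t,e>

[f [n V]] must have type e. The sister [n V] has type t; that is not a function onto e, so f must be the functor, of type <t,e>.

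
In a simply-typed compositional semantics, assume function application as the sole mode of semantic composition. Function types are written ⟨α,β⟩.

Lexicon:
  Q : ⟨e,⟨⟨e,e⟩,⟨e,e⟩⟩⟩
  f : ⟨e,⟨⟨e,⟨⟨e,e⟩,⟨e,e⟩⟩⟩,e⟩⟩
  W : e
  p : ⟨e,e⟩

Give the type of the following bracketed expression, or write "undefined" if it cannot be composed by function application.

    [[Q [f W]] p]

e

[f W] — f of type ⟨e,⟨⟨e,⟨⟨e,e⟩,⟨e,e⟩⟩⟩,e⟩⟩ combines with W of type e: type ⟨⟨e,⟨⟨e,e⟩,⟨e,e⟩⟩⟩,e⟩.
[Q [f W]] — [f W] of type ⟨⟨e,⟨⟨e,e⟩,⟨e,e⟩⟩⟩,e⟩ combines with Q of type ⟨e,⟨⟨e,e⟩,⟨e,e⟩⟩⟩: type e.
[[Q [f W]] p] — p of type ⟨e,e⟩ combines with [Q [f W]] of type e: type e.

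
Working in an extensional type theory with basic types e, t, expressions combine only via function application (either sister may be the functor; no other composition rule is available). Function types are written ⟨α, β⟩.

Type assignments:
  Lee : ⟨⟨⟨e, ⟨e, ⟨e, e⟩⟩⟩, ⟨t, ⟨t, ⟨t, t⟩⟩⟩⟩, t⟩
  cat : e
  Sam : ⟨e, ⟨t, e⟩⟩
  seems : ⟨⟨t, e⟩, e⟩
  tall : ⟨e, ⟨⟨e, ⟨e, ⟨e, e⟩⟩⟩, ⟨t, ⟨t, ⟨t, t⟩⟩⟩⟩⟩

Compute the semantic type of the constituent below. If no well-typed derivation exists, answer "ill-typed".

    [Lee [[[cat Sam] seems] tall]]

t

[cat Sam]: ⟨e, ⟨t, e⟩⟩ applied to e yields ⟨t, e⟩.
[[cat Sam] seems]: ⟨⟨t, e⟩, e⟩ applied to ⟨t, e⟩ yields e.
[[[cat Sam] seems] tall]: ⟨e, ⟨⟨e, ⟨e, ⟨e, e⟩⟩⟩, ⟨t, ⟨t, ⟨t, t⟩⟩⟩⟩⟩ applied to e yields ⟨⟨e, ⟨e, ⟨e, e⟩⟩⟩, ⟨t, ⟨t, ⟨t, t⟩⟩⟩⟩.
[Lee [[[cat Sam] seems] tall]]: ⟨⟨⟨e, ⟨e, ⟨e, e⟩⟩⟩, ⟨t, ⟨t, ⟨t, t⟩⟩⟩⟩, t⟩ applied to ⟨⟨e, ⟨e, ⟨e, e⟩⟩⟩, ⟨t, ⟨t, ⟨t, t⟩⟩⟩⟩ yields t.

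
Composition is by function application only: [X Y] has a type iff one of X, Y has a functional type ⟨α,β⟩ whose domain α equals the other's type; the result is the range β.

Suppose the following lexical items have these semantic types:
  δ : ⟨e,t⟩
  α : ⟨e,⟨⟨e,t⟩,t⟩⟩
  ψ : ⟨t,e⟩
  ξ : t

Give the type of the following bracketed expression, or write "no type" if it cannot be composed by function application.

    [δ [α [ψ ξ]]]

t

At [ψ ξ], ψ : ⟨t,e⟩ takes ξ : t, giving e.
At [α [ψ ξ]], α : ⟨e,⟨⟨e,t⟩,t⟩⟩ takes [ψ ξ] : e, giving ⟨⟨e,t⟩,t⟩.
At [δ [α [ψ ξ]]], [α [ψ ξ]] : ⟨⟨e,t⟩,t⟩ takes δ : ⟨e,t⟩, giving t.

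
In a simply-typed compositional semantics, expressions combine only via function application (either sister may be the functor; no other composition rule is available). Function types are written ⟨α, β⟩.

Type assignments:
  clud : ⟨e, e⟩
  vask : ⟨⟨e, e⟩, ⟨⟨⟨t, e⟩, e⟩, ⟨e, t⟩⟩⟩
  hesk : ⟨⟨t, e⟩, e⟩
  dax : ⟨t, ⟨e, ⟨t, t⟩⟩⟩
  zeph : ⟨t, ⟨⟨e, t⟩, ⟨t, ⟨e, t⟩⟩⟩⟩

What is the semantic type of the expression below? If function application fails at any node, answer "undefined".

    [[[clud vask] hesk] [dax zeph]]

undefined

[clud vask]: ⟨⟨e, e⟩, ⟨⟨⟨t, e⟩, e⟩, ⟨e, t⟩⟩⟩ applied to ⟨e, e⟩ yields ⟨⟨⟨t, e⟩, e⟩, ⟨e, t⟩⟩.
[[clud vask] hesk]: ⟨⟨⟨t, e⟩, e⟩, ⟨e, t⟩⟩ applied to ⟨⟨t, e⟩, e⟩ yields ⟨e, t⟩.
At [dax zeph]: neither ⟨t, ⟨e, ⟨t, t⟩⟩⟩ nor ⟨t, ⟨⟨e, t⟩, ⟨t, ⟨e, t⟩⟩⟩⟩ can take the other as argument; the node is ill-typed.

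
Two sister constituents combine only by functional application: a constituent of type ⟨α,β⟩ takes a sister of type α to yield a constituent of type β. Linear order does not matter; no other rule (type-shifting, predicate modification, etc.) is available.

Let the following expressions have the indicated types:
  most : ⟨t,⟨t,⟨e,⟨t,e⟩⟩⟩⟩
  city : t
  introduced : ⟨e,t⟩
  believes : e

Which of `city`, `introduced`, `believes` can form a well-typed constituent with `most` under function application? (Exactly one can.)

city — combines: most : ⟨t,⟨t,⟨e,⟨t,e⟩⟩⟩⟩ takes city : t as argument, giving ⟨t,⟨e,⟨t,e⟩⟩⟩.
introduced : ⟨e,t⟩ — neither side's domain matches the other.
believes : e — neither side's domain matches the other.

city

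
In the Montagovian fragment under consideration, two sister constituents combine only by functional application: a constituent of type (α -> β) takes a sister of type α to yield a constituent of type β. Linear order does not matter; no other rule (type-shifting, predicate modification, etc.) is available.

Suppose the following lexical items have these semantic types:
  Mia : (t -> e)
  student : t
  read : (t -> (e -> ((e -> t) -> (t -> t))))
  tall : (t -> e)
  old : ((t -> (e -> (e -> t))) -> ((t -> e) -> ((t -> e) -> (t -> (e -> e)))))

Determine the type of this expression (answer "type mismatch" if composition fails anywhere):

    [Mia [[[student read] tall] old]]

type mismatch

[student read]: read is (t -> (e -> ((e -> t) -> (t -> t)))), student is t; result (e -> ((e -> t) -> (t -> t))).
At [[student read] tall]: neither (e -> ((e -> t) -> (t -> t))) nor (t -> e) can take the other as argument; the node is ill-typed.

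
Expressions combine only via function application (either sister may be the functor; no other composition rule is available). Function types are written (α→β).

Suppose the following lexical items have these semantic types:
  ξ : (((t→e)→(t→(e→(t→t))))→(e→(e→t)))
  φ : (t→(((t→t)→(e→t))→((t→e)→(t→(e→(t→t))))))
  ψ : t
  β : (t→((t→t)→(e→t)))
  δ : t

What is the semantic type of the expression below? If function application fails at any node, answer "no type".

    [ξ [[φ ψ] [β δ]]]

(e→(e→t))

[φ ψ] — φ of type (t→(((t→t)→(e→t))→((t→e)→(t→(e→(t→t)))))) combines with ψ of type t: type (((t→t)→(e→t))→((t→e)→(t→(e→(t→t))))).
[β δ] — β of type (t→((t→t)→(e→t))) combines with δ of type t: type ((t→t)→(e→t)).
[[φ ψ] [β δ]] — [φ ψ] of type (((t→t)→(e→t))→((t→e)→(t→(e→(t→t))))) combines with [β δ] of type ((t→t)→(e→t)): type ((t→e)→(t→(e→(t→t)))).
[ξ [[φ ψ] [β δ]]] — ξ of type (((t→e)→(t→(e→(t→t))))→(e→(e→t))) combines with [[φ ψ] [β δ]] of type ((t→e)→(t→(e→(t→t)))): type (e→(e→t)).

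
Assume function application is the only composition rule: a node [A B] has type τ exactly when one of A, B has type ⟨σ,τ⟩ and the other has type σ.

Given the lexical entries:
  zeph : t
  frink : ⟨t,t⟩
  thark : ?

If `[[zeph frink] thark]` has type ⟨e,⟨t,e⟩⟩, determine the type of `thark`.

⟨t,⟨e,⟨t,e⟩⟩⟩

At [[zeph frink] thark] (required: ⟨e,⟨t,e⟩⟩): [zeph frink] is t, which is not a function with range ⟨e,⟨t,e⟩⟩; hence thark is the functor — type ⟨t,⟨e,⟨t,e⟩⟩⟩.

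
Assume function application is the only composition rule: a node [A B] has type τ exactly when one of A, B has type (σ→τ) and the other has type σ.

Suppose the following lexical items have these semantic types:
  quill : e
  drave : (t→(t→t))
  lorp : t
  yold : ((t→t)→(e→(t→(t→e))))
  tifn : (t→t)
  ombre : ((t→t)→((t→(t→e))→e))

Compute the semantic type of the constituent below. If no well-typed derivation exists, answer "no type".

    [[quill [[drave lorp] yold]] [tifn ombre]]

e

[drave lorp]: (t→(t→t)) applied to t yields (t→t).
[[drave lorp] yold]: ((t→t)→(e→(t→(t→e)))) applied to (t→t) yields (e→(t→(t→e))).
[quill [[drave lorp] yold]]: (e→(t→(t→e))) applied to e yields (t→(t→e)).
[tifn ombre]: ((t→t)→((t→(t→e))→e)) applied to (t→t) yields ((t→(t→e))→e).
[[quill [[drave lorp] yold]] [tifn ombre]]: ((t→(t→e))→e) applied to (t→(t→e)) yields e.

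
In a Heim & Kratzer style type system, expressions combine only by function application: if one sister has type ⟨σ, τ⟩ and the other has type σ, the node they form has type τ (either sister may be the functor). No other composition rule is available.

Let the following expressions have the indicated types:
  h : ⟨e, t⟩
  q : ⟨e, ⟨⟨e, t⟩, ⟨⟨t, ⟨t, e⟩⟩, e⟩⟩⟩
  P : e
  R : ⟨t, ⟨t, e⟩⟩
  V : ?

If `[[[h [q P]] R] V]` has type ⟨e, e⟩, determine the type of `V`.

⟨e, ⟨e, e⟩⟩

[[[h [q P]] R] V] must have type ⟨e, e⟩. The sister [[h [q P]] R] has type e; that is not a function onto ⟨e, e⟩, so V must be the functor, of type ⟨e, ⟨e, e⟩⟩.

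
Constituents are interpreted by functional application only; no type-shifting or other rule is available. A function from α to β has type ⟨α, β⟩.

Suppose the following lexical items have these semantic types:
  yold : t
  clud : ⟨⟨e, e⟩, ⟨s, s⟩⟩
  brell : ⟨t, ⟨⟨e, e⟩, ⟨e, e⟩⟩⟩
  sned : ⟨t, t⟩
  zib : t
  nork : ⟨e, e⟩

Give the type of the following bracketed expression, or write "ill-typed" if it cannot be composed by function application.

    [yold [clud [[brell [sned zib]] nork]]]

ill-typed

[sned zib]: ⟨t, t⟩ applied to t yields t.
[brell [sned zib]]: ⟨t, ⟨⟨e, e⟩, ⟨e, e⟩⟩⟩ applied to t yields ⟨⟨e, e⟩, ⟨e, e⟩⟩.
[[brell [sned zib]] nork]: ⟨⟨e, e⟩, ⟨e, e⟩⟩ applied to ⟨e, e⟩ yields ⟨e, e⟩.
[clud [[brell [sned zib]] nork]]: ⟨⟨e, e⟩, ⟨s, s⟩⟩ applied to ⟨e, e⟩ yields ⟨s, s⟩.
[yold [clud [[brell [sned zib]] nork]]]: t with ⟨s, s⟩ — neither is a function whose domain matches the other; composition fails here.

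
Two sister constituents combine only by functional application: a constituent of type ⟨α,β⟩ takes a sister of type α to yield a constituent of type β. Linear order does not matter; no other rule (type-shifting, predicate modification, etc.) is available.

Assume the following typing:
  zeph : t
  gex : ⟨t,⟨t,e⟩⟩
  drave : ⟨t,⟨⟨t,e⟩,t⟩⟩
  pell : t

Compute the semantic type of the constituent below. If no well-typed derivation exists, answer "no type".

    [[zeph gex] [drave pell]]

[zeph gex]: ⟨t,⟨t,e⟩⟩ applied to t yields ⟨t,e⟩.
[drave pell]: ⟨t,⟨⟨t,e⟩,t⟩⟩ applied to t yields ⟨⟨t,e⟩,t⟩.
[[zeph gex] [drave pell]]: ⟨⟨t,e⟩,t⟩ applied to ⟨t,e⟩ yields t.

t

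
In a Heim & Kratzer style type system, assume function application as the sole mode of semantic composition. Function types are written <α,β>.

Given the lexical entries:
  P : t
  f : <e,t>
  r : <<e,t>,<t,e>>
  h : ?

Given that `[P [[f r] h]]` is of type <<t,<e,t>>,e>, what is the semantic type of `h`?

<<t,e>,<t,<<t,<e,t>>,e>>>

[P [[f r] h]] is required to be <<t,<e,t>>,e>. P : t cannot yield <<t,<e,t>>,e> as functor, so [[f r] h] : <t,<<t,<e,t>>,e>>.
[[f r] h] is required to be <t,<<t,<e,t>>,e>>. [f r] : <t,e> cannot yield <t,<<t,<e,t>>,e>> as functor, so h : <<t,e>,<t,<<t,<e,t>>,e>>>.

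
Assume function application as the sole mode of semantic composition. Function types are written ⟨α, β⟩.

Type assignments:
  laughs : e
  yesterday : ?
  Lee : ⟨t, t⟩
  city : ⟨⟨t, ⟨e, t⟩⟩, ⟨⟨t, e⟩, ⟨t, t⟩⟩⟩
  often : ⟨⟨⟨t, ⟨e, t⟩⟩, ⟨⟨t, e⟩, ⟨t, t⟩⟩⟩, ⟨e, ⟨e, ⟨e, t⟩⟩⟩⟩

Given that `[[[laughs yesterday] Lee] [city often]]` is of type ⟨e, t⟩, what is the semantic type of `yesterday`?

At [[[laughs yesterday] Lee] [city often]] (required: ⟨e, t⟩): [city often] is ⟨e, ⟨e, ⟨e, t⟩⟩⟩, which is not a function with range ⟨e, t⟩; hence [[laughs yesterday] Lee] is the functor — type ⟨⟨e, ⟨e, ⟨e, t⟩⟩⟩, ⟨e, t⟩⟩.
At [[laughs yesterday] Lee] (required: ⟨⟨e, ⟨e, ⟨e, t⟩⟩⟩, ⟨e, t⟩⟩): Lee is ⟨t, t⟩, which is not a function with range ⟨⟨e, ⟨e, ⟨e, t⟩⟩⟩, ⟨e, t⟩⟩; hence [laughs yesterday] is the functor — type ⟨⟨t, t⟩, ⟨⟨e, ⟨e, ⟨e, t⟩⟩⟩, ⟨e, t⟩⟩⟩.
At [laughs yesterday] (required: ⟨⟨t, t⟩, ⟨⟨e, ⟨e, ⟨e, t⟩⟩⟩, ⟨e, t⟩⟩⟩): laughs is e, which is not a function with range ⟨⟨t, t⟩, ⟨⟨e, ⟨e, ⟨e, t⟩⟩⟩, ⟨e, t⟩⟩⟩; hence yesterday is the functor — type ⟨e, ⟨⟨t, t⟩, ⟨⟨e, ⟨e, ⟨e, t⟩⟩⟩, ⟨e, t⟩⟩⟩⟩.

⟨e, ⟨⟨t, t⟩, ⟨⟨e, ⟨e, ⟨e, t⟩⟩⟩, ⟨e, t⟩⟩⟩⟩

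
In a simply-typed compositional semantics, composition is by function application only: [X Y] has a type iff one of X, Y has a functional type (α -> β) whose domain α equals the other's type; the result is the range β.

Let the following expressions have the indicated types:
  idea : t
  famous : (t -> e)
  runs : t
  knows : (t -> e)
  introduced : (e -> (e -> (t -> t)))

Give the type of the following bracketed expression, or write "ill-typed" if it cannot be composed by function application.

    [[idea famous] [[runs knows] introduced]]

(t -> t)

[idea famous]: famous is (t -> e), idea is t; result e.
[runs knows]: knows is (t -> e), runs is t; result e.
[[runs knows] introduced]: introduced is (e -> (e -> (t -> t))), [runs knows] is e; result (e -> (t -> t)).
[[idea famous] [[runs knows] introduced]]: [[runs knows] introduced] is (e -> (t -> t)), [idea famous] is e; result (t -> t).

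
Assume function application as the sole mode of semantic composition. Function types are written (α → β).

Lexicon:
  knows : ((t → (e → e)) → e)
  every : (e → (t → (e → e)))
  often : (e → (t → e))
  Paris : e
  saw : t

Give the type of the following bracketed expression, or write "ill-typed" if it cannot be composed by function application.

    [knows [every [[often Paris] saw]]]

At [often Paris], often : (e → (t → e)) takes Paris : e, giving (t → e).
At [[often Paris] saw], [often Paris] : (t → e) takes saw : t, giving e.
At [every [[often Paris] saw]], every : (e → (t → (e → e))) takes [[often Paris] saw] : e, giving (t → (e → e)).
At [knows [every [[often Paris] saw]]], knows : ((t → (e → e)) → e) takes [every [[often Paris] saw]] : (t → (e → e)), giving e.

e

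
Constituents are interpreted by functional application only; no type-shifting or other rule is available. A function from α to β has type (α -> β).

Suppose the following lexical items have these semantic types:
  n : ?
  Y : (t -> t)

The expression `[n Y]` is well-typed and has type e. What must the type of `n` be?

((t -> t) -> e)

For [n Y] to have type e with Y of type (t -> t), n must be the function: n : ((t -> t) -> e).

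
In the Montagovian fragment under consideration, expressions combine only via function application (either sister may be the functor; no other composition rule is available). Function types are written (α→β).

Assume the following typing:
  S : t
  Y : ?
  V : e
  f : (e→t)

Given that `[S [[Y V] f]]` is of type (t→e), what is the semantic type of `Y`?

[S [[Y V] f]] is required to be (t→e). S : t cannot yield (t→e) as functor, so [[Y V] f] : (t→(t→e)).
[[Y V] f] is required to be (t→(t→e)). f : (e→t) cannot yield (t→(t→e)) as functor, so [Y V] : ((e→t)→(t→(t→e))).
[Y V] is required to be ((e→t)→(t→(t→e))). V : e cannot yield ((e→t)→(t→(t→e))) as functor, so Y : (e→((e→t)→(t→(t→e)))).

(e→((e→t)→(t→(t→e))))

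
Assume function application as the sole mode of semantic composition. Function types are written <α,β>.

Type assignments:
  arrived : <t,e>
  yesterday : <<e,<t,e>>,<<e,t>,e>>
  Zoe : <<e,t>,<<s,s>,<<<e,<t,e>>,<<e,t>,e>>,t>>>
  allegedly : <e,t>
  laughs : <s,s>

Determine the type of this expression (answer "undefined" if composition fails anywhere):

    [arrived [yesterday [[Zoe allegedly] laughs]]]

e

[Zoe allegedly]: <<e,t>,<<s,s>,<<<e,<t,e>>,<<e,t>,e>>,t>>> applied to <e,t> yields <<s,s>,<<<e,<t,e>>,<<e,t>,e>>,t>>.
[[Zoe allegedly] laughs]: <<s,s>,<<<e,<t,e>>,<<e,t>,e>>,t>> applied to <s,s> yields <<<e,<t,e>>,<<e,t>,e>>,t>.
[yesterday [[Zoe allegedly] laughs]]: <<<e,<t,e>>,<<e,t>,e>>,t> applied to <<e,<t,e>>,<<e,t>,e>> yields t.
[arrived [yesterday [[Zoe allegedly] laughs]]]: <t,e> applied to t yields e.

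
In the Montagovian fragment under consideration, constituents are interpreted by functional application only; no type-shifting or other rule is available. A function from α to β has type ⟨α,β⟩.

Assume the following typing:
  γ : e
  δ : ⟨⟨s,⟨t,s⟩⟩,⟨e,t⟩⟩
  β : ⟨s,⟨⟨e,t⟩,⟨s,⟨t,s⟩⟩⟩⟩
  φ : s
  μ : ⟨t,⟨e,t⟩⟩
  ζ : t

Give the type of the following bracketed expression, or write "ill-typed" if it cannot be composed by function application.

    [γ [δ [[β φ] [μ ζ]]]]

t

At [β φ], β : ⟨s,⟨⟨e,t⟩,⟨s,⟨t,s⟩⟩⟩⟩ takes φ : s, giving ⟨⟨e,t⟩,⟨s,⟨t,s⟩⟩⟩.
At [μ ζ], μ : ⟨t,⟨e,t⟩⟩ takes ζ : t, giving ⟨e,t⟩.
At [[β φ] [μ ζ]], [β φ] : ⟨⟨e,t⟩,⟨s,⟨t,s⟩⟩⟩ takes [μ ζ] : ⟨e,t⟩, giving ⟨s,⟨t,s⟩⟩.
At [δ [[β φ] [μ ζ]]], δ : ⟨⟨s,⟨t,s⟩⟩,⟨e,t⟩⟩ takes [[β φ] [μ ζ]] : ⟨s,⟨t,s⟩⟩, giving ⟨e,t⟩.
At [γ [δ [[β φ] [μ ζ]]]], [δ [[β φ] [μ ζ]]] : ⟨e,t⟩ takes γ : e, giving t.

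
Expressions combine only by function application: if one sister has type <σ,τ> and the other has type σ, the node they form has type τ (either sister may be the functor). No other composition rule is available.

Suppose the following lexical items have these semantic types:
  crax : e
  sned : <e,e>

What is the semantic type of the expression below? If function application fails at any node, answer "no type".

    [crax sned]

e

[crax sned] — sned of type <e,e> combines with crax of type e: type e.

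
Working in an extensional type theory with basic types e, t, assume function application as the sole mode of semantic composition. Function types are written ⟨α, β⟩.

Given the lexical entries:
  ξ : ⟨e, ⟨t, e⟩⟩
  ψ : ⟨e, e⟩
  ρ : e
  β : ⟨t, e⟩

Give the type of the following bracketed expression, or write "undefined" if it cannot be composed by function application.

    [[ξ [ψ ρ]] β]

[ψ ρ]: ⟨e, e⟩ applied to e yields e.
[ξ [ψ ρ]]: ⟨e, ⟨t, e⟩⟩ applied to e yields ⟨t, e⟩.
[[ξ [ψ ρ]] β]: ⟨t, e⟩ with ⟨t, e⟩ — neither is a function whose domain matches the other; composition fails here.

undefined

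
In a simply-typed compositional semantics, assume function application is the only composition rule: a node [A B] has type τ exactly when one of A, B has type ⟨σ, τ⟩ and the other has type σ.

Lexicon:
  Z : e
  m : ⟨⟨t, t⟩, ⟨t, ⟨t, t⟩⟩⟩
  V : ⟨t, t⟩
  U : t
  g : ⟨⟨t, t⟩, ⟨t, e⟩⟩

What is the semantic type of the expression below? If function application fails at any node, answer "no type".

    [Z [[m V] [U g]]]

[m V]: ⟨⟨t, t⟩, ⟨t, ⟨t, t⟩⟩⟩ applied to ⟨t, t⟩ yields ⟨t, ⟨t, t⟩⟩.
At [U g]: neither t nor ⟨⟨t, t⟩, ⟨t, e⟩⟩ can take the other as argument; the node is ill-typed.

no type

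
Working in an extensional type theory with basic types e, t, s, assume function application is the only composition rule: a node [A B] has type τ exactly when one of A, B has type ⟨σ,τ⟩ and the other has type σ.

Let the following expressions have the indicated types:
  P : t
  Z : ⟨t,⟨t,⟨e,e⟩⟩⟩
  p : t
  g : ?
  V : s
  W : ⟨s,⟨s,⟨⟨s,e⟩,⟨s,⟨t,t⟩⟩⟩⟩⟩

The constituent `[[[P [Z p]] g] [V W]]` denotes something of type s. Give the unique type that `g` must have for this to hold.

⟨⟨e,e⟩,⟨⟨s,⟨⟨s,e⟩,⟨s,⟨t,t⟩⟩⟩⟩,s⟩⟩

[[[P [Z p]] g] [V W]] must have type s. The sister [V W] has type ⟨s,⟨⟨s,e⟩,⟨s,⟨t,t⟩⟩⟩⟩; that is not a function onto s, so [[P [Z p]] g] must be the functor, of type ⟨⟨s,⟨⟨s,e⟩,⟨s,⟨t,t⟩⟩⟩⟩,s⟩.
[[P [Z p]] g] must have type ⟨⟨s,⟨⟨s,e⟩,⟨s,⟨t,t⟩⟩⟩⟩,s⟩. The sister [P [Z p]] has type ⟨e,e⟩; that is not a function onto ⟨⟨s,⟨⟨s,e⟩,⟨s,⟨t,t⟩⟩⟩⟩,s⟩, so g must be the functor, of type ⟨⟨e,e⟩,⟨⟨s,⟨⟨s,e⟩,⟨s,⟨t,t⟩⟩⟩⟩,s⟩⟩.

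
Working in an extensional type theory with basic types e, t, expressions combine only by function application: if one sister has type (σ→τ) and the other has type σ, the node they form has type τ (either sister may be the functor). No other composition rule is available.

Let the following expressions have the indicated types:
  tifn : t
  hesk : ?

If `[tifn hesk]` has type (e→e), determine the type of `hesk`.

(t→(e→e))

For [tifn hesk] to have type (e→e) with tifn of type t, hesk must be the function: hesk : (t→(e→e)).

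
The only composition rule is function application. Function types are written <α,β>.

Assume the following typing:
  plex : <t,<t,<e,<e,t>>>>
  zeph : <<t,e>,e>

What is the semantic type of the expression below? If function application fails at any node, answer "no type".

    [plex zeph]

[plex zeph]: <t,<t,<e,<e,t>>>> and <<t,e>,e> cannot combine by function application — type clash.

no type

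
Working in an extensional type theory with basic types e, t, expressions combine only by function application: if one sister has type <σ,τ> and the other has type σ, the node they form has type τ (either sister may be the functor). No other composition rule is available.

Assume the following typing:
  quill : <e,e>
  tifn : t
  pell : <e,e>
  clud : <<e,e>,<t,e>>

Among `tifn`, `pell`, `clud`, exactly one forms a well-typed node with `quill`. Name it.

tifn : t — neither side's domain matches the other.
pell : <e,e> — neither side's domain matches the other.
clud — combines: clud : <<e,e>,<t,e>> takes quill : <e,e> as argument, giving <t,e>.

clud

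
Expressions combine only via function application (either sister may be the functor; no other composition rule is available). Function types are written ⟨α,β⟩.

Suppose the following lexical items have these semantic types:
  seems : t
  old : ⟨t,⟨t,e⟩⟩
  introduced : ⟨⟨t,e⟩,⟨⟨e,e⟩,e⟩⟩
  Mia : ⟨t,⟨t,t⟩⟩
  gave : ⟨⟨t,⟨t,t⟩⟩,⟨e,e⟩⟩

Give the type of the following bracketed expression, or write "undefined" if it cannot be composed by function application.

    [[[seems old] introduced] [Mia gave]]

e

At [seems old], old : ⟨t,⟨t,e⟩⟩ takes seems : t, giving ⟨t,e⟩.
At [[seems old] introduced], introduced : ⟨⟨t,e⟩,⟨⟨e,e⟩,e⟩⟩ takes [seems old] : ⟨t,e⟩, giving ⟨⟨e,e⟩,e⟩.
At [Mia gave], gave : ⟨⟨t,⟨t,t⟩⟩,⟨e,e⟩⟩ takes Mia : ⟨t,⟨t,t⟩⟩, giving ⟨e,e⟩.
At [[[seems old] introduced] [Mia gave]], [[seems old] introduced] : ⟨⟨e,e⟩,e⟩ takes [Mia gave] : ⟨e,e⟩, giving e.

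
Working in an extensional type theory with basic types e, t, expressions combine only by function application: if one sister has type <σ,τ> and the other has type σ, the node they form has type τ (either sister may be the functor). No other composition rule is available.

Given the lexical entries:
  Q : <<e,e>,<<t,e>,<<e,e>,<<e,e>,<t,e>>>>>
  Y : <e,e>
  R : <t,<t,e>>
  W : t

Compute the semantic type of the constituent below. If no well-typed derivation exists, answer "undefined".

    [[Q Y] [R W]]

[Q Y] — Q of type <<e,e>,<<t,e>,<<e,e>,<<e,e>,<t,e>>>>> combines with Y of type <e,e>: type <<t,e>,<<e,e>,<<e,e>,<t,e>>>>.
[R W] — R of type <t,<t,e>> combines with W of type t: type <t,e>.
[[Q Y] [R W]] — [Q Y] of type <<t,e>,<<e,e>,<<e,e>,<t,e>>>> combines with [R W] of type <t,e>: type <<e,e>,<<e,e>,<t,e>>>.

<<e,e>,<<e,e>,<t,e>>>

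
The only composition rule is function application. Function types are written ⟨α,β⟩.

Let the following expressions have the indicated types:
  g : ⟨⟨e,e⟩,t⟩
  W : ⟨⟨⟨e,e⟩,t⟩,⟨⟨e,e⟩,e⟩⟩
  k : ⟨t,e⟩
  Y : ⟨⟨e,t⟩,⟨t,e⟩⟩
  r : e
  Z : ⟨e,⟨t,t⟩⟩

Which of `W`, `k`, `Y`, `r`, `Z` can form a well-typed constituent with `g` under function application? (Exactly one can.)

W

W — combines: W : ⟨⟨⟨e,e⟩,t⟩,⟨⟨e,e⟩,e⟩⟩ takes g : ⟨⟨e,e⟩,t⟩ as argument, giving ⟨⟨e,e⟩,e⟩.
k : ⟨t,e⟩ — does not combine with g.
Y : ⟨⟨e,t⟩,⟨t,e⟩⟩ — does not combine with g.
r : e — does not combine with g.
Z : ⟨e,⟨t,t⟩⟩ — does not combine with g.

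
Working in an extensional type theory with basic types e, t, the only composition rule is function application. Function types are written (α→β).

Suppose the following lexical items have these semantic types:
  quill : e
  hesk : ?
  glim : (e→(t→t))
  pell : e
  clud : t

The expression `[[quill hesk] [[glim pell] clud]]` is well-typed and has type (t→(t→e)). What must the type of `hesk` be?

[[quill hesk] [[glim pell] clud]] is required to be (t→(t→e)). [[glim pell] clud] : t cannot yield (t→(t→e)) as functor, so [quill hesk] : (t→(t→(t→e))).
[quill hesk] is required to be (t→(t→(t→e))). quill : e cannot yield (t→(t→(t→e))) as functor, so hesk : (e→(t→(t→(t→e)))).

(e→(t→(t→(t→e))))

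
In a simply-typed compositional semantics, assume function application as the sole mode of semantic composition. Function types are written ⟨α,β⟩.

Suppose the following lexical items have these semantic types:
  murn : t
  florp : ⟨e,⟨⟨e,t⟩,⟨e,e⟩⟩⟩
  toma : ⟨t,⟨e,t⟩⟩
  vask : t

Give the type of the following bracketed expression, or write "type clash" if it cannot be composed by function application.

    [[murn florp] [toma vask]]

type clash

[murn florp]: t and ⟨e,⟨⟨e,t⟩,⟨e,e⟩⟩⟩ cannot combine by function application — type clash.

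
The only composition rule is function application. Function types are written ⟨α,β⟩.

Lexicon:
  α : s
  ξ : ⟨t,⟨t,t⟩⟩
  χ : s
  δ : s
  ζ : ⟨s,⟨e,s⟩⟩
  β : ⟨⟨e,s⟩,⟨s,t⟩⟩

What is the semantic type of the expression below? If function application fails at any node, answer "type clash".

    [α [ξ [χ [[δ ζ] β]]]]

[δ ζ] — ζ of type ⟨s,⟨e,s⟩⟩ combines with δ of type s: type ⟨e,s⟩.
[[δ ζ] β] — β of type ⟨⟨e,s⟩,⟨s,t⟩⟩ combines with [δ ζ] of type ⟨e,s⟩: type ⟨s,t⟩.
[χ [[δ ζ] β]] — [[δ ζ] β] of type ⟨s,t⟩ combines with χ of type s: type t.
[ξ [χ [[δ ζ] β]]] — ξ of type ⟨t,⟨t,t⟩⟩ combines with [χ [[δ ζ] β]] of type t: type ⟨t,t⟩.
[α [ξ [χ [[δ ζ] β]]]]: s and ⟨t,t⟩ cannot combine by function application — type clash.

type clash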